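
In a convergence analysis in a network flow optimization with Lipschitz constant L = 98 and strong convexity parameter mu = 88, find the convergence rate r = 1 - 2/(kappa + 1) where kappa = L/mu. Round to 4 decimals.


Step 1: Compute the condition number.
kappa = L/mu = 98/88 = 1.1136
Step 2: Compute the convergence rate.
r = 1 - 2/(kappa + 1) = 1 - 2*mu/(L + mu) = (L - mu)/(L + mu) = 10/186 = 0.0538


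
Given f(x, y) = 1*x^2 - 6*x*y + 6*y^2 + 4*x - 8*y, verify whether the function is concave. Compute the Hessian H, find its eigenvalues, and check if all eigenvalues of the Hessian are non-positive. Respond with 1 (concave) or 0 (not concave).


The Hessian of f(x,y) = 1*x^2 - 6*x*y + 6*y^2 + 4*x - 8*y is:
H = [[2, -6], [-6, 12]]
Trace = 2 + 12 = 14
Determinant = 2*12 - (-6)^2 = -12
Discriminant = (14)^2 - 4*-12 = 244.0
Eigenvalues: lambda_1 = -0.8102, lambda_2 = 14.8102
The function is not concave.

0


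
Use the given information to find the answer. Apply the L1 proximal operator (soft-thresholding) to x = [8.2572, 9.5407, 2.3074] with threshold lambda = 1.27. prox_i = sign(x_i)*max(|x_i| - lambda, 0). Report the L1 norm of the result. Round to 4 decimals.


Soft-thresholding with lambda = 1.27:
prox(8.2572) = sign(8.2572)*max(|8.2572| - 1.27, 0) = 6.9872
prox(9.5407) = sign(9.5407)*max(|9.5407| - 1.27, 0) = 8.2707
prox(2.3074) = sign(2.3074)*max(|2.3074| - 1.27, 0) = 1.0374
prox(x) = [6.9872, 8.2707, 1.0374]
||prox(x)||_1 = 6.9872 + 8.2707 + 1.0374 = 16.2953


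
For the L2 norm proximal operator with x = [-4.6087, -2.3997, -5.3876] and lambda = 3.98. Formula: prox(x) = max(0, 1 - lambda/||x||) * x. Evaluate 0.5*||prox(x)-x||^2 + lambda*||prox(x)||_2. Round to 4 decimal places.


Step 1: Compute ||x||.
||x|| = 7.485
Step 2: Compute scaling factor.
scale = max(0, 1 - 3.98/7.485) = 0.4683
Step 3: prox(x) = [-2.1581, -1.1237, -2.5228]
||prox(x)|| = 3.505
Step 4: Proximal objective.
0.5*||prox-x||^2 = 7.9202
lambda*||prox|| = 13.9499
Total = 21.87


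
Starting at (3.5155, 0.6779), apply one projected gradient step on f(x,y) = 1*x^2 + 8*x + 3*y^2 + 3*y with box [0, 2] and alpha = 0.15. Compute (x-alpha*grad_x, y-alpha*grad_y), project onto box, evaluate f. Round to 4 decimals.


Step 1: Compute gradient at (3.5155, 0.6779).
grad_x = 2*1*3.5155 + 8 = 15.031
grad_y = 2*3*0.6779 + 3 = 7.0674
Step 2: Gradient step.
x_raw = 3.5155 - 0.15*15.031 = 1.2609
y_raw = 0.6779 - 0.15*7.0674 = -0.3822
Step 3: Project onto [0, 2].
x_proj = clip(1.2609) = 1.2609
y_proj = clip(-0.3822) = 0.0
Step 4: Evaluate f.
f(1.2609, 0.0) = 11.6765


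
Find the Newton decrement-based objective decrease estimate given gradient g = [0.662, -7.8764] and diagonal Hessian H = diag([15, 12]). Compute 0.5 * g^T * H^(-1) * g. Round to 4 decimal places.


Step 1: H is diagonal, so H^(-1) * g = [0.0441, -0.6564].
Step 2: g^T H^(-1) g = sum_i g_i^2 / H_ii
  = (0.662)^2/15 + (-7.8764)^2/12
  = 0.0292 + 5.1698 = 5.199
Step 3: Objective decrease = 0.5 * g^T H^(-1) g = 2.5995


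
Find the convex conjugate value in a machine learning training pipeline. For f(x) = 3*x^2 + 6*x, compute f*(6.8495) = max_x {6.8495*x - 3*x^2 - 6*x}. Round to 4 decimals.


f*(y) = sup_x {y*x - a*x^2 - b*x} = sup_x {(y-b)*x - a*x^2}
FOC: (y - b) - 2a*x = 0 => x* = (y - b)/(2a)
x* = (6.8495 - 6)/(2*3) = 0.1416
f*(6.8495) = (y-b)^2/(4a) = (6.8495 - 6)^2/(4*3)
= 0.7217/12 = 0.0601


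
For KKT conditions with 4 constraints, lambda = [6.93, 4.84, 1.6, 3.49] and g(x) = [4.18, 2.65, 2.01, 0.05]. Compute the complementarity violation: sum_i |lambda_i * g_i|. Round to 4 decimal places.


KKT complementary slackness check:
lambda_1 * g_1 = 6.93 * 4.18 = 28.9674
lambda_2 * g_2 = 4.84 * 2.65 = 12.826
lambda_3 * g_3 = 1.6 * 2.01 = 3.216
lambda_4 * g_4 = 3.49 * 0.05 = 0.1745
Total violation = 28.9674 + 12.826 + 3.216 + 0.1745 = 45.1839


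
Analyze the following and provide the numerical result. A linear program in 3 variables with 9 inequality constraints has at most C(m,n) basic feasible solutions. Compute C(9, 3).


Each vertex corresponds to some choice of n active constraints out of m, so the number of vertices is at most C(m, n) = m! / (n!(m-n)!).
m = 9, n = 3
Numerator: 9 * 8 * 7
Denominator: 3! = 6
C(9, 3) = 84


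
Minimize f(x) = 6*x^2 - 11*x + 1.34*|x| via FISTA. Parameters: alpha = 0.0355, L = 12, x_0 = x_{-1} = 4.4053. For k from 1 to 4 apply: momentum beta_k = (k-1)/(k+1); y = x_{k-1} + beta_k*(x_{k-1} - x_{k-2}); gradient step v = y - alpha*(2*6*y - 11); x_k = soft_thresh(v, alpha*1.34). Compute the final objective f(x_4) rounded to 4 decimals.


FISTA on f(x) = 6*x^2 - 11*x + 1.34*|x|
L = 12, alpha = 0.0355
Iteration 1: beta = 0.0, y = 4.4053 + 0.0*(4.4053 - 4.4053) = 4.4053
  grad(y) = 41.8636, v = y - alpha*grad = 2.9191
  prox(v) = soft_thresh(2.9191, 0.0476) = 2.8716
Iteration 2: beta = 0.3333, y = 2.8716 + 0.3333*(2.8716 - 4.4053) = 2.3603
  grad(y) = 17.324, v = y - alpha*grad = 1.7453
  prox(v) = soft_thresh(1.7453, 0.0476) = 1.6978
Iteration 3: beta = 0.5, y = 1.6978 + 0.5*(1.6978 - 2.8716) = 1.1109
  grad(y) = 2.3302, v = y - alpha*grad = 1.0281
  prox(v) = soft_thresh(1.0281, 0.0476) = 0.9806
Iteration 4: beta = 0.6, y = 0.9806 + 0.6*(0.9806 - 1.6978) = 0.5502
  grad(y) = -4.3971, v = y - alpha*grad = 0.7063
  prox(v) = soft_thresh(0.7063, 0.0476) = 0.6588
f(x_4) = 6*0.6588^2 - 11*0.6588 + 1.34*|0.6588| = -3.7598


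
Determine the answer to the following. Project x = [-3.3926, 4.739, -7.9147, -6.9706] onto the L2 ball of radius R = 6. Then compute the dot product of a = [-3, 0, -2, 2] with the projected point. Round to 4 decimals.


Step 1: Compute ||x|| (intermediates to 6 decimals).
||x|| = sqrt((-3.3926)^2 + 4.739^2 + (-7.9147)^2 + (-6.9706)^2) = 12.04988
Step 2: Project.
Since ||x|| > R, scale = R/||x|| = 6/12.04988 = 0.49793, proj(x) = scale * x
proj(x) = [-1.689277, 2.35969, -3.940967, -3.470871]
Step 3: Dot product.
a^T * proj(x) = -3*(-1.689277) + 0*2.35969 - 2*(-3.940967) + 2*(-3.470871) = 6.008


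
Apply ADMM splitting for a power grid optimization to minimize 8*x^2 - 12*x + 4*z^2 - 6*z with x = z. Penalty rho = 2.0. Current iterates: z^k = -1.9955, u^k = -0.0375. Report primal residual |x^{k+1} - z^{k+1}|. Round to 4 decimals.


ADMM iteration with rho = 2.0, z^k = -1.9955, u^k = -0.0375
Step 1: x-update.
Minimize 8*x^2 - 12*x + (2.0/2)*(x + 1.9955 - 0.0375)^2
FOC: (2*8 + 2.0)*x = 12 + 2.0*(-1.9955 + 0.0375)
x^{k+1} = 0.4491
Step 2: z-update.
Minimize 4*z^2 - 6*z + (2.0/2)*(0.4491 - z - 0.0375)^2
FOC: (2*4 + 2.0)*z = 6 + 2.0*(0.4491 - 0.0375)
z^{k+1} = 0.6823
Step 3: u-update.
u^{k+1} = -0.0375 + 0.4491 - 0.6823 = -0.2707
Step 4: Primal residual = |0.4491 - 0.6823| = 0.2332


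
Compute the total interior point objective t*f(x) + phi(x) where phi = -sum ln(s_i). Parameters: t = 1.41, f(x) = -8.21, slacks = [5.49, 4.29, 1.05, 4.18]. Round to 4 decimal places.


Step 1: Compute log-barrier.
ln values: [1.7029, 1.4563, 0.0488, 1.4303]
phi = -(1.7029 + 1.4563 + 0.0488 + 1.4303) = -4.6383
Step 2: Compute augmented objective.
t*f(x) = 1.41*-8.21 = -11.5761
Total = -11.5761 - 4.6383 = -16.2144


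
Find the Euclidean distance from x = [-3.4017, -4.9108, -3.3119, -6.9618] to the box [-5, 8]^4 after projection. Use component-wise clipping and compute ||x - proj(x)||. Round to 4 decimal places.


Project each component onto [-5, 8].
clip(-3.4017) = -3.4017, clip(-4.9108) = -4.9108, clip(-3.3119) = -3.3119, clip(-6.9618) = -5.0
Projection = [-3.4017, -4.9108, -3.3119, -5.0]
Squared diffs: [0.0, 0.0, 0.0, 3.8487]
Distance = sqrt(3.8487) = 1.9618


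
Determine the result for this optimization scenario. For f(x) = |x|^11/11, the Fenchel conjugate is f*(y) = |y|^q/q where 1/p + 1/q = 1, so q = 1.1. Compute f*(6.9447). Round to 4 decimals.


The conjugate exponent q satisfies 1/p + 1/q = 1.
p = 11, so q = 11/(11 - 1) = 1.1
|y|^q = 6.9447^1.1 = 8.4298
f*(6.9447) = 8.4298 / 1.1 = 7.6635


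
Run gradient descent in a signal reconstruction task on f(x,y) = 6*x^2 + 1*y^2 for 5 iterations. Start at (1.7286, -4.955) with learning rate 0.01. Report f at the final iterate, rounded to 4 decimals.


Gradient descent on f(x,y) = 6*x^2 + 1*y^2.
Starting point: (1.7286, -4.955), alpha = 0.01
Step 1: grad_x = 2*6*1.7286 = 20.7432, grad_y = 2*1*-4.955 = -9.91
  x_1 = 1.7286 - 0.01*20.7432 = 1.5212
  y_1 = -4.955 - 0.01*-9.91 = -4.8559
Step 2: grad_x = 2*6*1.5212 = 18.254, grad_y = 2*1*-4.8559 = -9.7118
  x_2 = 1.5212 - 0.01*18.254 = 1.3386
  y_2 = -4.8559 - 0.01*-9.7118 = -4.7588
Step 3: grad_x = 2*6*1.3386 = 16.0635, grad_y = 2*1*-4.7588 = -9.5176
  x_3 = 1.3386 - 0.01*16.0635 = 1.178
  y_3 = -4.7588 - 0.01*-9.5176 = -4.6636
Step 4: grad_x = 2*6*1.178 = 14.1359, grad_y = 2*1*-4.6636 = -9.3272
  x_4 = 1.178 - 0.01*14.1359 = 1.0366
  y_4 = -4.6636 - 0.01*-9.3272 = -4.5703
Step 5: grad_x = 2*6*1.0366 = 12.4396, grad_y = 2*1*-4.5703 = -9.1407
  x_5 = 1.0366 - 0.01*12.4396 = 0.9122
  y_5 = -4.5703 - 0.01*-9.1407 = -4.4789
f(0.9122, -4.4789) = 6*0.9122^2 + 1*(-4.4789)^2 = 25.0539


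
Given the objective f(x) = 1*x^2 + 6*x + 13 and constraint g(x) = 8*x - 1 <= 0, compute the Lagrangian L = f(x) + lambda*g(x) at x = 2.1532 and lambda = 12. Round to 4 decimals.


Step 1: Evaluate f(x).
f(2.1532) = 1*2.1532^2 + 6*2.1532 + 13 = 30.5555
Step 2: Evaluate g(x).
g(2.1532) = 8*2.1532 - 1 = 16.2256
Step 3: Compute Lagrangian.
L = 30.5555 + 12*16.2256 = 225.2627


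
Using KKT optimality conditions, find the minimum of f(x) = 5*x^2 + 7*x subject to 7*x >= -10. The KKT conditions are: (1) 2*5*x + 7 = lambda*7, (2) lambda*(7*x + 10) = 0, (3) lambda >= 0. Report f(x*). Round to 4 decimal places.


Step 1: Try lambda = 0 (constraint inactive).
Stationarity: 2*5*x + 7 = 0
x* = -7/(2*5) = -0.7
Check constraint: 7*-0.7 = -4.9 >= -10 -- satisfied.
Step 2: Compute optimal value.
f(x*) = 5*(-0.7)^2 + 7*(-0.7) = -2.45


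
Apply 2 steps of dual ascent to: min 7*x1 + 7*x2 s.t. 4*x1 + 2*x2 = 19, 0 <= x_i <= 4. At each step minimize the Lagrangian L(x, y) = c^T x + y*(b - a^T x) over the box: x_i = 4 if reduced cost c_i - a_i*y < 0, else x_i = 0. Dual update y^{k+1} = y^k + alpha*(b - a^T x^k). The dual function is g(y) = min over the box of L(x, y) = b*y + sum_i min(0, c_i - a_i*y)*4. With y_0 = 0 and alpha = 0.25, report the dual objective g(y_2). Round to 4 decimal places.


Dual ascent for LP: min 7*x1 + 7*x2, 4*x1 + 2*x2 = 19, 0 <= x_i <= 4
Step 1: y^k = 0.0, reduced costs: (7.0, 7.0)
  x^k = (0.0, 0.0), subgradient = b - a^T x = 19.0
  y^{k+1} = 0.0 + 0.25*19.0 = 4.75
Step 2: y^k = 4.75, reduced costs: (-12.0, -2.5)
  x^k = (4.0, 4.0), subgradient = b - a^T x = -5.0
  y^{k+1} = 4.75 + 0.25*-5.0 = 3.5
Dual objective at y_2 = 3.5: reduced costs (-7.0, 0.0), box minimizer x = (4.0, 0.0)
g(y_2) = b*y + (c1 - a1*y)*x1 + (c2 - a2*y)*x2 = 19*3.5 + (-7.0)*4.0 + 0.0*0.0 = 66.5 - 28.0 + 0.0 = 38.5


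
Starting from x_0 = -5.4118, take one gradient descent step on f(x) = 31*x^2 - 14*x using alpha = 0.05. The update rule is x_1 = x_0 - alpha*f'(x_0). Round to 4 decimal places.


We compute the gradient at x_0 and apply the update.
f'(x) = 62*x - 14
f'(-5.4118) = 62*-5.4118 - 14 = -349.5316
x_1 = -5.4118 - 0.05*-349.5316 = 12.0648


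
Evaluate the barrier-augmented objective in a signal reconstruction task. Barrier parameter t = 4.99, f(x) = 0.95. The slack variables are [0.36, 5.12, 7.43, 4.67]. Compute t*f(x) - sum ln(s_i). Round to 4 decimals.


Step 1: Compute log-barrier.
ln values: [-1.0217, 1.6332, 2.0055, 1.5412]
phi = -(-1.0217 + 1.6332 + 2.0055 + 1.5412) = -4.1582
Step 2: Compute augmented objective.
t*f(x) = 4.99*0.95 = 4.7405
Total = 4.7405 - 4.1582 = 0.5823


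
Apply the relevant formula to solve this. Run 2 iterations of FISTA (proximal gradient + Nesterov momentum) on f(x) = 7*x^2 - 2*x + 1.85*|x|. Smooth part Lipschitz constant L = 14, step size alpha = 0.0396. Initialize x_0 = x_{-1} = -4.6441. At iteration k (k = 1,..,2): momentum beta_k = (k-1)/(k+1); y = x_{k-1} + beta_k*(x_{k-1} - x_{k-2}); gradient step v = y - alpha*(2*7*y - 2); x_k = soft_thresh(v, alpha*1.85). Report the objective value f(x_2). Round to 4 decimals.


FISTA on f(x) = 7*x^2 - 2*x + 1.85*|x|
L = 14, alpha = 0.0396
Iteration 1: beta = 0.0, y = -4.6441 + 0.0*(-4.6441 + 4.6441) = -4.6441
  grad(y) = -67.0174, v = y - alpha*grad = -1.9902
  prox(v) = soft_thresh(-1.9902, 0.0733) = -1.917
Iteration 2: beta = 0.3333, y = -1.917 + 0.3333*(-1.917 + 4.6441) = -1.0079
  grad(y) = -16.1106, v = y - alpha*grad = -0.3699
  prox(v) = soft_thresh(-0.3699, 0.0733) = -0.2967
f(x_2) = 7*(-0.2967)^2 - 2*(-0.2967) + 1.85*|-0.2967| = 1.7582


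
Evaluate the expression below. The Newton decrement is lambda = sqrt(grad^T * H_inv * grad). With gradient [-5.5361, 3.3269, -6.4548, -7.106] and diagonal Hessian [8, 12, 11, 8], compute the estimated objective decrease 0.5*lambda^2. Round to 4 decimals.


Step 1: H is diagonal, so H^(-1) * g = [-0.692, 0.2772, -0.5868, -0.8883].
Step 2: g^T H^(-1) g = sum_i g_i^2 / H_ii
  = (-5.5361)^2/8 + (3.3269)^2/12 + (-6.4548)^2/11 + (-7.106)^2/8
  = 3.8311 + 0.9224 + 3.7877 + 6.3119 = 14.853
Step 3: Objective decrease = 0.5 * g^T H^(-1) g = 7.4265


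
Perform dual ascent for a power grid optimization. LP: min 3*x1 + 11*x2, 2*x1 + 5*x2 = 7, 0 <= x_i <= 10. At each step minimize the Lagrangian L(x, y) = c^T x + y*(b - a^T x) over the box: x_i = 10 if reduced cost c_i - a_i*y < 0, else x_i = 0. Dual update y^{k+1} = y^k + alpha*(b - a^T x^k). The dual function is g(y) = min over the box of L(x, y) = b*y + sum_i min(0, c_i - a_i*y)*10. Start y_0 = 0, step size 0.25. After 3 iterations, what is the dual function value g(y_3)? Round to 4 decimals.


Dual ascent for LP: min 3*x1 + 11*x2, 2*x1 + 5*x2 = 7, 0 <= x_i <= 10
Step 1: y^k = 0.0, reduced costs: (3.0, 11.0)
  x^k = (0.0, 0.0), subgradient = b - a^T x = 7.0
  y^{k+1} = 0.0 + 0.25*7.0 = 1.75
Step 2: y^k = 1.75, reduced costs: (-0.5, 2.25)
  x^k = (10.0, 0.0), subgradient = b - a^T x = -13.0
  y^{k+1} = 1.75 + 0.25*-13.0 = -1.5
Step 3: y^k = -1.5, reduced costs: (6.0, 18.5)
  x^k = (0.0, 0.0), subgradient = b - a^T x = 7.0
  y^{k+1} = -1.5 + 0.25*7.0 = 0.25
Dual objective at y_3 = 0.25: reduced costs (2.5, 9.75), box minimizer x = (0.0, 0.0)
g(y_3) = b*y + (c1 - a1*y)*x1 + (c2 - a2*y)*x2 = 7*0.25 + 2.5*0.0 + 9.75*0.0 = 1.75 + 0.0 + 0.0 = 1.75


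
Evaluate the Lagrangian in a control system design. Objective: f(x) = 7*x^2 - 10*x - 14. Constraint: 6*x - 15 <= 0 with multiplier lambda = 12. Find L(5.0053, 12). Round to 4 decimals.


Step 1: Evaluate f(x).
f(5.0053) = 7*5.0053^2 - 10*5.0053 - 14 = 111.3182
Step 2: Evaluate g(x).
g(5.0053) = 6*5.0053 - 15 = 15.0318
Step 3: Compute Lagrangian.
L = 111.3182 + 12*15.0318 = 291.6998


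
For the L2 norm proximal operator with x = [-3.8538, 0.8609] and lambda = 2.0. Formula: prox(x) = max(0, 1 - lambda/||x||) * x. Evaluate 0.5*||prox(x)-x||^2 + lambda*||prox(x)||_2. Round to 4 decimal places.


Step 1: Compute ||x||.
||x|| = 3.9488
Step 2: Compute scaling factor.
scale = max(0, 1 - 2.0/3.9488) = 0.4935
Step 3: prox(x) = [-1.9019, 0.4249]
||prox(x)|| = 1.9488
Step 4: Proximal objective.
0.5*||prox-x||^2 = 2.0
lambda*||prox|| = 3.8976
Total = 5.8976


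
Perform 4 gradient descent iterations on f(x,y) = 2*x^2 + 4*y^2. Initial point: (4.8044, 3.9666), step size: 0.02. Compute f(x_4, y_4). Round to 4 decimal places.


Gradient descent on f(x,y) = 2*x^2 + 4*y^2.
Starting point: (4.8044, 3.9666), alpha = 0.02
Step 1: grad_x = 2*2*4.8044 = 19.2176, grad_y = 2*4*3.9666 = 31.7328
  x_1 = 4.8044 - 0.02*19.2176 = 4.42
  y_1 = 3.9666 - 0.02*31.7328 = 3.3319
Step 2: grad_x = 2*2*4.42 = 17.6802, grad_y = 2*4*3.3319 = 26.6556
  x_2 = 4.42 - 0.02*17.6802 = 4.0664
  y_2 = 3.3319 - 0.02*26.6556 = 2.7988
Step 3: grad_x = 2*2*4.0664 = 16.2658, grad_y = 2*4*2.7988 = 22.3907
  x_3 = 4.0664 - 0.02*16.2658 = 3.7411
  y_3 = 2.7988 - 0.02*22.3907 = 2.351
Step 4: grad_x = 2*2*3.7411 = 14.9645, grad_y = 2*4*2.351 = 18.8082
  x_4 = 3.7411 - 0.02*14.9645 = 3.4418
  y_4 = 2.351 - 0.02*18.8082 = 1.9749
f(3.4418, 1.9749) = 2*3.4418^2 + 4*1.9749^2 = 39.2927


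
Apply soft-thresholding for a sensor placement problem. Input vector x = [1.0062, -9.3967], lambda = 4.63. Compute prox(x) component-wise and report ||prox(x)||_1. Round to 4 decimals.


Soft-thresholding with lambda = 4.63:
prox(1.0062) = sign(1.0062)*max(|1.0062| - 4.63, 0) = 0.0
prox(-9.3967) = sign(-9.3967)*max(|-9.3967| - 4.63, 0) = -4.7667
prox(x) = [0.0, -4.7667]
||prox(x)||_1 = 0.0 + 4.7667 = 4.7667


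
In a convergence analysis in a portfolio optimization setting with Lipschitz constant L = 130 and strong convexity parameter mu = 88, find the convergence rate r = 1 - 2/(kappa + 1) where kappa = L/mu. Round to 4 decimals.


Step 1: Compute the condition number.
kappa = L/mu = 130/88 = 1.4773
Step 2: Compute the convergence rate.
r = 1 - 2/(kappa + 1) = 1 - 2*mu/(L + mu) = (L - mu)/(L + mu) = 42/218 = 0.1927


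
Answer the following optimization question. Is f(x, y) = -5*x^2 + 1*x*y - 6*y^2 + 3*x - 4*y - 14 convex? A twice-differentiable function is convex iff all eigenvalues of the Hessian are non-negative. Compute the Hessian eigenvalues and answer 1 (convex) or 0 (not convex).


The Hessian of f(x,y) = -5*x^2 + 1*x*y - 6*y^2 + 3*x - 4*y - 14 is:
H = [[-10, 1], [1, -12]]
Trace = -10 - 12 = -22
Determinant = -10*-12 - (1)^2 = 119
Discriminant = (-22)^2 - 4*119 = 8.0
Eigenvalues: lambda_1 = -12.4142, lambda_2 = -9.5858
The function is not convex.

0


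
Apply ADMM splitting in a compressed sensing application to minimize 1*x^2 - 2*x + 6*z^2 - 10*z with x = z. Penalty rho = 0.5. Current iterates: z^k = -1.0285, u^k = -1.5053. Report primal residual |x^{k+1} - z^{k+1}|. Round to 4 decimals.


ADMM iteration with rho = 0.5, z^k = -1.0285, u^k = -1.5053
Step 1: x-update.
Minimize 1*x^2 - 2*x + (0.5/2)*(x + 1.0285 - 1.5053)^2
FOC: (2*1 + 0.5)*x = 2 + 0.5*(-1.0285 + 1.5053)
x^{k+1} = 0.8954
Step 2: z-update.
Minimize 6*z^2 - 10*z + (0.5/2)*(0.8954 - z - 1.5053)^2
FOC: (2*6 + 0.5)*z = 10 + 0.5*(0.8954 - 1.5053)
z^{k+1} = 0.7756
Step 3: u-update.
u^{k+1} = -1.5053 + 0.8954 - 0.7756 = -1.3855
Step 4: Primal residual = |0.8954 - 0.7756| = 0.1198


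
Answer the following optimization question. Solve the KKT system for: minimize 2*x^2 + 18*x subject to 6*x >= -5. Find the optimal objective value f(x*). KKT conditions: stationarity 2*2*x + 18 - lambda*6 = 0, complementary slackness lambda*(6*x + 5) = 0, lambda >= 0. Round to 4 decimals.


Step 1: Try lambda = 0 (constraint inactive).
x_unc = -18/(2*2) = -4.5
Check: 6*-4.5 = -27.0 < -5 -- violated!
Step 2: Constraint must be active: 6*x = -5
x* = -5/6 = -0.8333 (rounded; the exact value -5/6 is used below)
lambda = (2*2*(-5/6) + 18)/6 = 2.4444
Step 3: Compute optimal value.
f(x*) = 2*(-5/6)^2 + 18*(-5/6) = -13.6111


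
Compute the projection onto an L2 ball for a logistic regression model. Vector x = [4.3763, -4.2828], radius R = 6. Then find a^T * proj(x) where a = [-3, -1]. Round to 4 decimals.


Step 1: Compute ||x|| (intermediates to 6 decimals).
||x|| = sqrt(4.3763^2 + (-4.2828)^2) = 6.123265
Step 2: Project.
Since ||x|| > R, scale = R/||x|| = 6/6.123265 = 0.979869, proj(x) = scale * x
proj(x) = [4.288201, -4.196583]
Step 3: Dot product.
a^T * proj(x) = -3*4.288201 - 1*(-4.196583) = -8.668


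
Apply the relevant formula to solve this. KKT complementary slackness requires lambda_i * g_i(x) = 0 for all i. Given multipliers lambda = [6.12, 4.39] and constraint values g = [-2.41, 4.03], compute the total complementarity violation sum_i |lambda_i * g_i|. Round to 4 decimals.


KKT complementary slackness check:
lambda_1 * g_1 = 6.12 * -2.41 = -14.7492
lambda_2 * g_2 = 4.39 * 4.03 = 17.6917
Total violation = 14.7492 + 17.6917 = 32.4409


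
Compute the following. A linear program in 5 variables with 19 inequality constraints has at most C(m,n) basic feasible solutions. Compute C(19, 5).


Each vertex corresponds to some choice of n active constraints out of m, so the number of vertices is at most C(m, n) = m! / (n!(m-n)!).
m = 19, n = 5
Numerator: 19 * 18 * 17 * 16 * 15
Denominator: 5! = 120
C(19, 5) = 11628


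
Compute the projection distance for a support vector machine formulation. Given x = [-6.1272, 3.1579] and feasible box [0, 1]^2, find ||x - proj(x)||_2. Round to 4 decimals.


Project each component onto [0, 1].
clip(-6.1272) = 0.0, clip(3.1579) = 1.0
Projection = [0.0, 1.0]
Squared diffs: [37.5426, 4.6565]
Distance = sqrt(42.1991) = 6.4961


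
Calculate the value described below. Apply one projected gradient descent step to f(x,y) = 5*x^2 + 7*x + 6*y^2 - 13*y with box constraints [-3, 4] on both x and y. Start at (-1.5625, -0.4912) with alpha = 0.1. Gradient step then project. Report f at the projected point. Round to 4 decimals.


Step 1: Compute gradient at (-1.5625, -0.4912).
grad_x = 2*5*-1.5625 + 7 = -8.625
grad_y = 2*6*-0.4912 - 13 = -18.8944
Step 2: Gradient step.
x_raw = -1.5625 - 0.1*-8.625 = -0.7
y_raw = -0.4912 - 0.1*-18.8944 = 1.3982
Step 3: Project onto [-3, 4].
x_proj = clip(-0.7) = -0.7
y_proj = clip(1.3982) = 1.3982
Step 4: Evaluate f.
f(-0.7, 1.3982) = -8.8967


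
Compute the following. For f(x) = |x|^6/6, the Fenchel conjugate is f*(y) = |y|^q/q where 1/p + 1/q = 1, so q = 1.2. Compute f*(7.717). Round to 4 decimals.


The conjugate exponent q satisfies 1/p + 1/q = 1.
p = 6, so q = 6/(6 - 1) = 1.2
|y|^q = 7.717^1.2 = 11.6128
f*(7.717) = 11.6128 / 1.2 = 9.6774


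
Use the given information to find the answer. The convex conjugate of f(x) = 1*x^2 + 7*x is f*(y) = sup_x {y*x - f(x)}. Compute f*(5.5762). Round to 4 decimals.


f*(y) = sup_x {y*x - a*x^2 - b*x} = sup_x {(y-b)*x - a*x^2}
FOC: (y - b) - 2a*x = 0 => x* = (y - b)/(2a)
x* = (5.5762 - 7)/(2*1) = -0.7119
f*(5.5762) = (y-b)^2/(4a) = (5.5762 - 7)^2/(4*1)
= 2.0272/4 = 0.5068


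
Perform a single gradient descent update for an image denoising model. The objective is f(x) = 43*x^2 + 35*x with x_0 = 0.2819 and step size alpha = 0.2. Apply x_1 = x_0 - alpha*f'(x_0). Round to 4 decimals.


We compute the gradient at x_0 and apply the update.
f'(x) = 86*x + 35
f'(0.2819) = 86*0.2819 + 35 = 59.2434
x_1 = 0.2819 - 0.2*59.2434 = -11.5668


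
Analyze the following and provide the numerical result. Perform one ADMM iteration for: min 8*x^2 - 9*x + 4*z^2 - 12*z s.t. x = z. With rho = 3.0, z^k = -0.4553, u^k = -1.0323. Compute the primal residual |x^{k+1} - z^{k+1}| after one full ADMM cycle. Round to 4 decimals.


ADMM iteration with rho = 3.0, z^k = -0.4553, u^k = -1.0323
Step 1: x-update.
Minimize 8*x^2 - 9*x + (3.0/2)*(x + 0.4553 - 1.0323)^2
FOC: (2*8 + 3.0)*x = 9 + 3.0*(-0.4553 + 1.0323)
x^{k+1} = 0.5648
Step 2: z-update.
Minimize 4*z^2 - 12*z + (3.0/2)*(0.5648 - z - 1.0323)^2
FOC: (2*4 + 3.0)*z = 12 + 3.0*(0.5648 - 1.0323)
z^{k+1} = 0.9634
Step 3: u-update.
u^{k+1} = -1.0323 + 0.5648 - 0.9634 = -1.4309
Step 4: Primal residual = |0.5648 - 0.9634| = 0.3986


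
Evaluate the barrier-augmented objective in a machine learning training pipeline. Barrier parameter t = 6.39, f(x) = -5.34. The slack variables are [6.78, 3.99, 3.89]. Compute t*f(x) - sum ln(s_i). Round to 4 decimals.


Step 1: Compute log-barrier.
ln values: [1.914, 1.3838, 1.3584]
phi = -(1.914 + 1.3838 + 1.3584) = -4.6562
Step 2: Compute augmented objective.
t*f(x) = 6.39*-5.34 = -34.1226
Total = -34.1226 - 4.6562 = -38.7788


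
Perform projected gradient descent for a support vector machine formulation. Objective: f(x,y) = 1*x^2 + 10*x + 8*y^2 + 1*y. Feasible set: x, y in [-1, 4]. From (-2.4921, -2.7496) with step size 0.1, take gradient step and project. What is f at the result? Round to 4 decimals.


Step 1: Compute gradient at (-2.4921, -2.7496).
grad_x = 2*1*-2.4921 + 10 = 5.0158
grad_y = 2*8*-2.7496 + 1 = -42.9936
Step 2: Gradient step.
x_raw = -2.4921 - 0.1*5.0158 = -2.9937
y_raw = -2.7496 - 0.1*-42.9936 = 1.5498
Step 3: Project onto [-1, 4].
x_proj = clip(-2.9937) = -1.0
y_proj = clip(1.5498) = 1.5498
Step 4: Evaluate f.
f(-1.0, 1.5498) = 11.7638


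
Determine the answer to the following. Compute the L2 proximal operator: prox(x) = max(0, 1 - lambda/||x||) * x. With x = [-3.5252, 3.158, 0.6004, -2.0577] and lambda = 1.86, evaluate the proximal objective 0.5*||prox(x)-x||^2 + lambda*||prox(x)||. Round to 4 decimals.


Step 1: Compute ||x||.
||x|| = 5.1956
Step 2: Compute scaling factor.
scale = max(0, 1 - 1.86/5.1956) = 0.642
Step 3: prox(x) = [-2.2632, 2.0275, 0.3855, -1.3211]
||prox(x)|| = 3.3356
Step 4: Proximal objective.
0.5*||prox-x||^2 = 1.7298
lambda*||prox|| = 6.2042
Total = 7.9341


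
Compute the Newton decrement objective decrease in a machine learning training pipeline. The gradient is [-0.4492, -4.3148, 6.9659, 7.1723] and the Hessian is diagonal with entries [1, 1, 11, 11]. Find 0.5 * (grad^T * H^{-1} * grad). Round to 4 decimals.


Step 1: H is diagonal, so H^(-1) * g = [-0.4492, -4.3148, 0.6333, 0.652].
Step 2: g^T H^(-1) g = sum_i g_i^2 / H_ii
  = (-0.4492)^2/1 + (-4.3148)^2/1 + (6.9659)^2/11 + (7.1723)^2/11
  = 0.2018 + 18.6175 + 4.4113 + 4.6765 = 27.9071
Step 3: Objective decrease = 0.5 * g^T H^(-1) g = 13.9535


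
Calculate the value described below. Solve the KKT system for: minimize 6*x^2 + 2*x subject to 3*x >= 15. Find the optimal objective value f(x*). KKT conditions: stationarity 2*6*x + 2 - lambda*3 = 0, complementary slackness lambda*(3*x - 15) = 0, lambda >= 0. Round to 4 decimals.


Step 1: Try lambda = 0 (constraint inactive).
x_unc = -2/(2*6) = -0.1667
Check: 3*-0.1667 = -0.5001 < 15 -- violated!
Step 2: Constraint must be active: 3*x = 15
x* = 15/3 = 5.0
lambda = (2*6*5.0 + 2)/3 = 20.6667
Step 3: Compute optimal value.
f(x*) = 6*5.0^2 + 2*5.0 = 160.0


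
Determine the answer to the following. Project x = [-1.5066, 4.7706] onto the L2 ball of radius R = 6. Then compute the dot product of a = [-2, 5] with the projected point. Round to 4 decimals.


Step 1: Compute ||x|| (intermediates to 6 decimals).
||x|| = sqrt((-1.5066)^2 + 4.7706^2) = 5.002846
Step 2: Project.
Since ||x|| <= R, proj = x (no scaling needed).
proj(x) = [-1.5066, 4.7706]
Step 3: Dot product.
a^T * proj(x) = -2*(-1.5066) + 5*4.7706 = 26.8662


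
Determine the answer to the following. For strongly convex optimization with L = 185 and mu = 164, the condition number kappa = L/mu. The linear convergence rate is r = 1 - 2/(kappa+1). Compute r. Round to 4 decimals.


Step 1: Compute the condition number.
kappa = L/mu = 185/164 = 1.128
Step 2: Compute the convergence rate.
r = 1 - 2/(kappa + 1) = 1 - 2*mu/(L + mu) = (L - mu)/(L + mu) = 21/349 = 0.0602


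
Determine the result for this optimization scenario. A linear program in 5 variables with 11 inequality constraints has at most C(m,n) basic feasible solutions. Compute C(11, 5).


Each vertex corresponds to some choice of n active constraints out of m, so the number of vertices is at most C(m, n) = m! / (n!(m-n)!).
m = 11, n = 5
Numerator: 11 * 10 * 9 * 8 * 7
Denominator: 5! = 120
C(11, 5) = 462


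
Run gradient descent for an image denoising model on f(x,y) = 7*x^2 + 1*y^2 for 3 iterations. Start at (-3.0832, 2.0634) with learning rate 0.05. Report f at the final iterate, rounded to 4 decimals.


Gradient descent on f(x,y) = 7*x^2 + 1*y^2.
Starting point: (-3.0832, 2.0634), alpha = 0.05
Step 1: grad_x = 2*7*-3.0832 = -43.1648, grad_y = 2*1*2.0634 = 4.1268
  x_1 = -3.0832 - 0.05*-43.1648 = -0.925
  y_1 = 2.0634 - 0.05*4.1268 = 1.8571
Step 2: grad_x = 2*7*-0.925 = -12.9494, grad_y = 2*1*1.8571 = 3.7141
  x_2 = -0.925 - 0.05*-12.9494 = -0.2775
  y_2 = 1.8571 - 0.05*3.7141 = 1.6714
Step 3: grad_x = 2*7*-0.2775 = -3.8848, grad_y = 2*1*1.6714 = 3.3427
  x_3 = -0.2775 - 0.05*-3.8848 = -0.0832
  y_3 = 1.6714 - 0.05*3.3427 = 1.5042
f(-0.0832, 1.5042) = 7*(-0.0832)^2 + 1*1.5042^2 = 2.3112


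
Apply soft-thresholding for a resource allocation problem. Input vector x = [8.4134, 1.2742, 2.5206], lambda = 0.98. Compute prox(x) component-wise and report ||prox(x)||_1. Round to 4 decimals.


Soft-thresholding with lambda = 0.98:
prox(8.4134) = sign(8.4134)*max(|8.4134| - 0.98, 0) = 7.4334
prox(1.2742) = sign(1.2742)*max(|1.2742| - 0.98, 0) = 0.2942
prox(2.5206) = sign(2.5206)*max(|2.5206| - 0.98, 0) = 1.5406
prox(x) = [7.4334, 0.2942, 1.5406]
||prox(x)||_1 = 7.4334 + 0.2942 + 1.5406 = 9.2682


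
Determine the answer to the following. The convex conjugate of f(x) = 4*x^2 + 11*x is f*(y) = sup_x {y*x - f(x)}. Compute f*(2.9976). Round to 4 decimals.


f*(y) = sup_x {y*x - a*x^2 - b*x} = sup_x {(y-b)*x - a*x^2}
FOC: (y - b) - 2a*x = 0 => x* = (y - b)/(2a)
x* = (2.9976 - 11)/(2*4) = -1.0003
f*(2.9976) = (y-b)^2/(4a) = (2.9976 - 11)^2/(4*4)
= 64.0384/16 = 4.0024


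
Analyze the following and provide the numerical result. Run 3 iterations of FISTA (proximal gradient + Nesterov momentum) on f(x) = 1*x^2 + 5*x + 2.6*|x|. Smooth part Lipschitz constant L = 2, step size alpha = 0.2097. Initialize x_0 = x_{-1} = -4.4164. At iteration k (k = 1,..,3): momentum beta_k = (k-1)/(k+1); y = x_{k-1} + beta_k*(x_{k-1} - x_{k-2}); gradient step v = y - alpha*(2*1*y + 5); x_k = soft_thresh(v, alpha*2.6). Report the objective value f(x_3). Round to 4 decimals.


FISTA on f(x) = 1*x^2 + 5*x + 2.6*|x|
L = 2, alpha = 0.2097
Iteration 1: beta = 0.0, y = -4.4164 + 0.0*(-4.4164 + 4.4164) = -4.4164
  grad(y) = -3.8328, v = y - alpha*grad = -3.6127
  prox(v) = soft_thresh(-3.6127, 0.5452) = -3.0674
Iteration 2: beta = 0.3333, y = -3.0674 + 0.3333*(-3.0674 + 4.4164) = -2.6178
  grad(y) = -0.2356, v = y - alpha*grad = -2.5684
  prox(v) = soft_thresh(-2.5684, 0.5452) = -2.0232
Iteration 3: beta = 0.5, y = -2.0232 + 0.5*(-2.0232 + 3.0674) = -1.501
  grad(y) = 1.9979, v = y - alpha*grad = -1.92
  prox(v) = soft_thresh(-1.92, 0.5452) = -1.3748
f(x_3) = 1*(-1.3748)^2 + 5*(-1.3748) + 2.6*|-1.3748| = -1.4095


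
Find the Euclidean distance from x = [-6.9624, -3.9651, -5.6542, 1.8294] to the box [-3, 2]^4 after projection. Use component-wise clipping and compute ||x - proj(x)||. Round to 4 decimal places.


Project each component onto [-3, 2].
clip(-6.9624) = -3.0, clip(-3.9651) = -3.0, clip(-5.6542) = -3.0, clip(1.8294) = 1.8294
Projection = [-3.0, -3.0, -3.0, 1.8294]
Squared diffs: [15.7006, 0.9314, 7.0448, 0.0]
Distance = sqrt(23.6768) = 4.8659


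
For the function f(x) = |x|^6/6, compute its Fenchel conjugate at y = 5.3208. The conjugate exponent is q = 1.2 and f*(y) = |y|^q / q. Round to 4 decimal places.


The conjugate exponent q satisfies 1/p + 1/q = 1.
p = 6, so q = 6/(6 - 1) = 1.2
|y|^q = 5.3208^1.2 = 7.4331
f*(5.3208) = 7.4331 / 1.2 = 6.1943


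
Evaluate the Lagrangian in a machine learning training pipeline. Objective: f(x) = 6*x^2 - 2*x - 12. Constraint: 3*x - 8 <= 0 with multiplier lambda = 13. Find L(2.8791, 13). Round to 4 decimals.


Step 1: Evaluate f(x).
f(2.8791) = 6*2.8791^2 - 2*2.8791 - 12 = 31.9771
Step 2: Evaluate g(x).
g(2.8791) = 3*2.8791 - 8 = 0.6373
Step 3: Compute Lagrangian.
L = 31.9771 + 13*0.6373 = 40.262


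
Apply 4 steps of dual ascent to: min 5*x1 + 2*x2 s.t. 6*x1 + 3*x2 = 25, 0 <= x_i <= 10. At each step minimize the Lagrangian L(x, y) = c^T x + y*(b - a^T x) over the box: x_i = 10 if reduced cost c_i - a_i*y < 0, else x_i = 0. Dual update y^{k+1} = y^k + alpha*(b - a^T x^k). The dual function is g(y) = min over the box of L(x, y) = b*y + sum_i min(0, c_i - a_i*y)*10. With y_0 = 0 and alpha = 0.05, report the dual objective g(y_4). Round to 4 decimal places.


Dual ascent for LP: min 5*x1 + 2*x2, 6*x1 + 3*x2 = 25, 0 <= x_i <= 10
Step 1: y^k = 0.0, reduced costs: (5.0, 2.0)
  x^k = (0.0, 0.0), subgradient = b - a^T x = 25.0
  y^{k+1} = 0.0 + 0.05*25.0 = 1.25
Step 2: y^k = 1.25, reduced costs: (-2.5, -1.75)
  x^k = (10.0, 10.0), subgradient = b - a^T x = -65.0
  y^{k+1} = 1.25 + 0.05*-65.0 = -2.0
Step 3: y^k = -2.0, reduced costs: (17.0, 8.0)
  x^k = (0.0, 0.0), subgradient = b - a^T x = 25.0
  y^{k+1} = -2.0 + 0.05*25.0 = -0.75
Step 4: y^k = -0.75, reduced costs: (9.5, 4.25)
  x^k = (0.0, 0.0), subgradient = b - a^T x = 25.0
  y^{k+1} = -0.75 + 0.05*25.0 = 0.5
Dual objective at y_4 = 0.5: reduced costs (2.0, 0.5), box minimizer x = (0.0, 0.0)
g(y_4) = b*y + (c1 - a1*y)*x1 + (c2 - a2*y)*x2 = 25*0.5 + 2.0*0.0 + 0.5*0.0 = 12.5 + 0.0 + 0.0 = 12.5


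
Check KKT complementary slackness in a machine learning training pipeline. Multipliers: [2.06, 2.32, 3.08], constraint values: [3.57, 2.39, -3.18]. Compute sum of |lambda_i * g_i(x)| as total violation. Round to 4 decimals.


KKT complementary slackness check:
lambda_1 * g_1 = 2.06 * 3.57 = 7.3542
lambda_2 * g_2 = 2.32 * 2.39 = 5.5448
lambda_3 * g_3 = 3.08 * -3.18 = -9.7944
Total violation = 7.3542 + 5.5448 + 9.7944 = 22.6934


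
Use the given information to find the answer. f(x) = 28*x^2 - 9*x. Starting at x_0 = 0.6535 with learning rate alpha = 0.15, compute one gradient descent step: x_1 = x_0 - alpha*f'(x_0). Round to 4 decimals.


We compute the gradient at x_0 and apply the update.
f'(x) = 56*x - 9
f'(0.6535) = 56*0.6535 - 9 = 27.596
x_1 = 0.6535 - 0.15*27.596 = -3.4859


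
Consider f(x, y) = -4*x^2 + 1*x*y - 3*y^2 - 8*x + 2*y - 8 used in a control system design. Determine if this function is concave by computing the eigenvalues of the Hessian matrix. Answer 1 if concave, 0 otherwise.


The Hessian of f(x,y) = -4*x^2 + 1*x*y - 3*y^2 - 8*x + 2*y - 8 is:
H = [[-8, 1], [1, -6]]
Trace = -8 - 6 = -14
Determinant = -8*-6 - (1)^2 = 47
Discriminant = (-14)^2 - 4*47 = 8.0
Eigenvalues: lambda_1 = -8.4142, lambda_2 = -5.5858
The function is concave.

1


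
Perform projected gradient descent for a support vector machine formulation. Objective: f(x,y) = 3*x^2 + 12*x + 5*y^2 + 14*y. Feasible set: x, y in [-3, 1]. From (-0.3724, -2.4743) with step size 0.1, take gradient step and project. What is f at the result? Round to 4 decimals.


Step 1: Compute gradient at (-0.3724, -2.4743).
grad_x = 2*3*-0.3724 + 12 = 9.7656
grad_y = 2*5*-2.4743 + 14 = -10.743
Step 2: Gradient step.
x_raw = -0.3724 - 0.1*9.7656 = -1.349
y_raw = -2.4743 - 0.1*-10.743 = -1.4
Step 3: Project onto [-3, 1].
x_proj = clip(-1.349) = -1.349
y_proj = clip(-1.4) = -1.4
Step 4: Evaluate f.
f(-1.349, -1.4) = -20.5284


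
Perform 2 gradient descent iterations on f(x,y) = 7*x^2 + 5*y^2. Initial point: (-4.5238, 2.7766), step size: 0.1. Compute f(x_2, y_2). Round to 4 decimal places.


Gradient descent on f(x,y) = 7*x^2 + 5*y^2.
Starting point: (-4.5238, 2.7766), alpha = 0.1
Step 1: grad_x = 2*7*-4.5238 = -63.3332, grad_y = 2*5*2.7766 = 27.766
  x_1 = -4.5238 - 0.1*-63.3332 = 1.8095
  y_1 = 2.7766 - 0.1*27.766 = 0.0
Step 2: grad_x = 2*7*1.8095 = 25.3333, grad_y = 2*5*0.0 = 0.0
  x_2 = 1.8095 - 0.1*25.3333 = -0.7238
  y_2 = 0.0 - 0.1*0.0 = 0.0
f(-0.7238, 0.0) = 7*(-0.7238)^2 + 5*0.0^2 = 3.6673


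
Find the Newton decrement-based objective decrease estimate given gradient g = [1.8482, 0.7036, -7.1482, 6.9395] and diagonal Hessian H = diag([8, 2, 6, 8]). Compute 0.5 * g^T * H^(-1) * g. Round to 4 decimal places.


Step 1: H is diagonal, so H^(-1) * g = [0.231, 0.3518, -1.1914, 0.8674].
Step 2: g^T H^(-1) g = sum_i g_i^2 / H_ii
  = (1.8482)^2/8 + (0.7036)^2/2 + (-7.1482)^2/6 + (6.9395)^2/8
  = 0.427 + 0.2475 + 8.5161 + 6.0196 = 15.2102
Step 3: Objective decrease = 0.5 * g^T H^(-1) g = 7.6051


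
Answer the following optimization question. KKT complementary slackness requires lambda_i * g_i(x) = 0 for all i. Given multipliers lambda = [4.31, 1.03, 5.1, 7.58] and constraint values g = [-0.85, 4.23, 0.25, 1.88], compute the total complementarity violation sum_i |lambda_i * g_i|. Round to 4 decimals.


KKT complementary slackness check:
lambda_1 * g_1 = 4.31 * -0.85 = -3.6635
lambda_2 * g_2 = 1.03 * 4.23 = 4.3569
lambda_3 * g_3 = 5.1 * 0.25 = 1.275
lambda_4 * g_4 = 7.58 * 1.88 = 14.2504
Total violation = 3.6635 + 4.3569 + 1.275 + 14.2504 = 23.5458


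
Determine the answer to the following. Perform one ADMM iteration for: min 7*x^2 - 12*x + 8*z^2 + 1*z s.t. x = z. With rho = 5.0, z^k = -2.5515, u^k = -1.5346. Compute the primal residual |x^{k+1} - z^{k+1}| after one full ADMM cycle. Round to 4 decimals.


ADMM iteration with rho = 5.0, z^k = -2.5515, u^k = -1.5346
Step 1: x-update.
Minimize 7*x^2 - 12*x + (5.0/2)*(x + 2.5515 - 1.5346)^2
FOC: (2*7 + 5.0)*x = 12 + 5.0*(-2.5515 + 1.5346)
x^{k+1} = 0.364
Step 2: z-update.
Minimize 8*z^2 + 1*z + (5.0/2)*(0.364 - z - 1.5346)^2
FOC: (2*8 + 5.0)*z = -1 + 5.0*(0.364 - 1.5346)
z^{k+1} = -0.3263
Step 3: u-update.
u^{k+1} = -1.5346 + 0.364 + 0.3263 = -0.8443
Step 4: Primal residual = |0.364 + 0.3263| = 0.6903


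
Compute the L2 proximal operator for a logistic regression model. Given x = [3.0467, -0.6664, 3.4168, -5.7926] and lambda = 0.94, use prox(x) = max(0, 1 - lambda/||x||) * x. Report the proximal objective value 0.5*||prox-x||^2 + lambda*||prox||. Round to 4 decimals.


Step 1: Compute ||x||.
||x|| = 7.4132
Step 2: Compute scaling factor.
scale = max(0, 1 - 0.94/7.4132) = 0.8732
Step 3: prox(x) = [2.6604, -0.5819, 2.9835, -5.0581]
||prox(x)|| = 6.4732
Step 4: Proximal objective.
0.5*||prox-x||^2 = 0.4418
lambda*||prox|| = 6.0848
Total = 6.5266


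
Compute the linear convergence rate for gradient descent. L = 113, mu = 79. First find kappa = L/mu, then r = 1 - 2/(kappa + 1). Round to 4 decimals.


Step 1: Compute the condition number.
kappa = L/mu = 113/79 = 1.4304
Step 2: Compute the convergence rate.
r = 1 - 2/(kappa + 1) = 1 - 2*mu/(L + mu) = (L - mu)/(L + mu) = 34/192 = 0.1771


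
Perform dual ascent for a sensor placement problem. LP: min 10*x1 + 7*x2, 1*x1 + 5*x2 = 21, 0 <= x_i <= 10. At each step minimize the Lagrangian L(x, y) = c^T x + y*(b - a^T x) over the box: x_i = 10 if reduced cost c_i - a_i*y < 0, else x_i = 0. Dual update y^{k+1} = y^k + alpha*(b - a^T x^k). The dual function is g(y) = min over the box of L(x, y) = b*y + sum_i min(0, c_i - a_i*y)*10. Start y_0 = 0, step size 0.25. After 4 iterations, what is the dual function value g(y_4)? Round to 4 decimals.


Dual ascent for LP: min 10*x1 + 7*x2, 1*x1 + 5*x2 = 21, 0 <= x_i <= 10
Step 1: y^k = 0.0, reduced costs: (10.0, 7.0)
  x^k = (0.0, 0.0), subgradient = b - a^T x = 21.0
  y^{k+1} = 0.0 + 0.25*21.0 = 5.25
Step 2: y^k = 5.25, reduced costs: (4.75, -19.25)
  x^k = (0.0, 10.0), subgradient = b - a^T x = -29.0
  y^{k+1} = 5.25 + 0.25*-29.0 = -2.0
Step 3: y^k = -2.0, reduced costs: (12.0, 17.0)
  x^k = (0.0, 0.0), subgradient = b - a^T x = 21.0
  y^{k+1} = -2.0 + 0.25*21.0 = 3.25
Step 4: y^k = 3.25, reduced costs: (6.75, -9.25)
  x^k = (0.0, 10.0), subgradient = b - a^T x = -29.0
  y^{k+1} = 3.25 + 0.25*-29.0 = -4.0
Dual objective at y_4 = -4.0: reduced costs (14.0, 27.0), box minimizer x = (0.0, 0.0)
g(y_4) = b*y + (c1 - a1*y)*x1 + (c2 - a2*y)*x2 = 21*(-4.0) + 14.0*0.0 + 27.0*0.0 = -84.0 + 0.0 + 0.0 = -84.0


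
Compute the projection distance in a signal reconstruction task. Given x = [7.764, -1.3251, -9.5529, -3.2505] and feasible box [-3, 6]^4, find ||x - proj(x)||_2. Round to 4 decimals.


Project each component onto [-3, 6].
clip(7.764) = 6.0, clip(-1.3251) = -1.3251, clip(-9.5529) = -3.0, clip(-3.2505) = -3.0
Projection = [6.0, -1.3251, -3.0, -3.0]
Squared diffs: [3.1117, 0.0, 42.9405, 0.0628]
Distance = sqrt(46.115) = 6.7908


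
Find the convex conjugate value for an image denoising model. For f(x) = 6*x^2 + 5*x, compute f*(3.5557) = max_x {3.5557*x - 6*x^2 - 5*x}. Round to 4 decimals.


f*(y) = sup_x {y*x - a*x^2 - b*x} = sup_x {(y-b)*x - a*x^2}
FOC: (y - b) - 2a*x = 0 => x* = (y - b)/(2a)
x* = (3.5557 - 5)/(2*6) = -0.1204
f*(3.5557) = (y-b)^2/(4a) = (3.5557 - 5)^2/(4*6)
= 2.086/24 = 0.0869


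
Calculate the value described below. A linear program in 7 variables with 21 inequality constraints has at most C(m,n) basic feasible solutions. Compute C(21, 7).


Each vertex corresponds to some choice of n active constraints out of m, so the number of vertices is at most C(m, n) = m! / (n!(m-n)!).
m = 21, n = 7
Numerator: 21 * 20 * 19 * 18 * 17 * 16 * 15
Denominator: 7! = 5040
C(21, 7) = 116280


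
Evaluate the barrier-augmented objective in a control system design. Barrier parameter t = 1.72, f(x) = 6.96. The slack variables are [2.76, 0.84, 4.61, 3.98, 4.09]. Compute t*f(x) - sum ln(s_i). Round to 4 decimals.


Step 1: Compute log-barrier.
ln values: [1.0152, -0.1744, 1.5282, 1.3813, 1.4085]
phi = -(1.0152 - 0.1744 + 1.5282 + 1.3813 + 1.4085) = -5.1589
Step 2: Compute augmented objective.
t*f(x) = 1.72*6.96 = 11.9712
Total = 11.9712 - 5.1589 = 6.8123
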